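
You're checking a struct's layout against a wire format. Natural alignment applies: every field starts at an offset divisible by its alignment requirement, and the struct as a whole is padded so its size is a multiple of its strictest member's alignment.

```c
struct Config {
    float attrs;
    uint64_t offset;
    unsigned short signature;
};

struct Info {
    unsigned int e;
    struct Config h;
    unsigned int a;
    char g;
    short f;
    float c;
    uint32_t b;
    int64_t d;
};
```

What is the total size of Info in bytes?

56

Config: @0: attrs [4B, align 4] → 4; +4 pad (align 8); @8: offset [8B, align 8] → 16; @16: signature [2B, align 2] → 18; +6 tail pad (align 8); size 24, align 8
@0: e [4B, align 4] → 4
+4 pad (align 8)
@8: h [24B, align 8] → 32
@32: a [4B, align 4] → 36
@36: g [1B, align 1] → 37
+1 pad (align 2)
@38: f [2B, align 2] → 40
@40: c [4B, align 4] → 44
@44: b [4B, align 4] → 48
@48: d [8B, align 8] → 56
size 56, align 8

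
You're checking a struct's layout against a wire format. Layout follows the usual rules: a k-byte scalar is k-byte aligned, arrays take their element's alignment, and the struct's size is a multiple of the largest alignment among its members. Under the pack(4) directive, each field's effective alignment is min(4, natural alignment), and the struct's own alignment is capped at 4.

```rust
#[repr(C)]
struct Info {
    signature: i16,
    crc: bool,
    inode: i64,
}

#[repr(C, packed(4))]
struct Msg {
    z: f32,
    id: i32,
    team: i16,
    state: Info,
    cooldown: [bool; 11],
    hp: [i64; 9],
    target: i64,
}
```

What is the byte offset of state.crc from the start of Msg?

14

Info: @0: signature [2B, align 2] → 2; @2: crc [1B, align 1] → 3; +5 pad (align 8); @8: inode [8B, align 8] → 16; size 16, align 8
@0: z [4B, align 4] → 4
@4: id [4B, align 4] → 8
@8: team [2B, align 2] → 10
+2 pad (align 4)
@12: state [16B, align 4] → 28
within Info: crc at 2
12 + 2 = 14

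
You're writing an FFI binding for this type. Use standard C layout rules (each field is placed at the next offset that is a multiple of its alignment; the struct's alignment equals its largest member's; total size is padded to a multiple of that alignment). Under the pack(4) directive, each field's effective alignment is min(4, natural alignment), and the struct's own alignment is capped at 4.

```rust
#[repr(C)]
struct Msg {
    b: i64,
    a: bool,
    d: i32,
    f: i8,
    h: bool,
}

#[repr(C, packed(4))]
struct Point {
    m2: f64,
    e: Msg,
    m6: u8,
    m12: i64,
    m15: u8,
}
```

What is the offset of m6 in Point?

32

Msg: b at 0 (size 8, align 8) → ends 8; a at 8 (size 1, align 1) → ends 9; pad 3 to align 4 for d; d at 12 (size 4, align 4) → ends 16; f at 16 (size 1, align 1) → ends 17; h at 17 (size 1, align 1) → ends 18; tail pad 6 to reach multiple of 8; total 24 bytes, alignment 8
m2 at 0 (size 8, align 4) → ends 8
e at 8 (size 24, align 4) → ends 32
m6 at 32 (size 1, align 1) → ends 33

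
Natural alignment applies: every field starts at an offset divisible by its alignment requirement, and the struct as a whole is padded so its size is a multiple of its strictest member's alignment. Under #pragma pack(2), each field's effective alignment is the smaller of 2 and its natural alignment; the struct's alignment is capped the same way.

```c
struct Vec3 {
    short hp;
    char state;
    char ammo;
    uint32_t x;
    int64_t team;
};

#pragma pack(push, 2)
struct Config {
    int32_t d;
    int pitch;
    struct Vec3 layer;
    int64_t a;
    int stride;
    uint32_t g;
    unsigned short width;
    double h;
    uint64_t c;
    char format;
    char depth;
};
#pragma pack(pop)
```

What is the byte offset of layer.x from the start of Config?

12

Vec3: 0..2  hp  (2B, 2-aligned); 2..3  state  (1B, 1-aligned); 3..4  ammo  (1B, 1-aligned); 4..8  x  (4B, 4-aligned); 8..16  team  (8B, 8-aligned); sizeof = 16, alignof = 8
0..4  d  (4B, 2-aligned)
4..8  pitch  (4B, 2-aligned)
8..24  layer  (16B, 2-aligned)
within Vec3: x at 4
8 + 4 = 12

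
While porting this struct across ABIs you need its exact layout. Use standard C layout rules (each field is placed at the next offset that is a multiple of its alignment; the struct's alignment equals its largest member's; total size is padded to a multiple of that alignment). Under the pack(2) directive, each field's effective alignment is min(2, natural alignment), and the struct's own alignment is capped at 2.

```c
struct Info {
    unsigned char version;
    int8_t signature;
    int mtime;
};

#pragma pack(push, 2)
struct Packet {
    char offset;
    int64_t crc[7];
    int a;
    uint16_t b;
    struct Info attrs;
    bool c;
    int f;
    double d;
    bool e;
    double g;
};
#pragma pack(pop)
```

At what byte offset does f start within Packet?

Info: @0: version [1B, align 1] → 1; @1: signature [1B, align 1] → 2; +2 pad (align 4); @4: mtime [4B, align 4] → 8; size 8, align 4
@0: offset [1B, align 1] → 1
+1 pad (align 2)
@2: crc [56B, align 2] → 58
@58: a [4B, align 2] → 62
@62: b [2B, align 2] → 64
@64: attrs [8B, align 2] → 72
@72: c [1B, align 1] → 73
+1 pad (align 2)
@74: f [4B, align 2] → 78

74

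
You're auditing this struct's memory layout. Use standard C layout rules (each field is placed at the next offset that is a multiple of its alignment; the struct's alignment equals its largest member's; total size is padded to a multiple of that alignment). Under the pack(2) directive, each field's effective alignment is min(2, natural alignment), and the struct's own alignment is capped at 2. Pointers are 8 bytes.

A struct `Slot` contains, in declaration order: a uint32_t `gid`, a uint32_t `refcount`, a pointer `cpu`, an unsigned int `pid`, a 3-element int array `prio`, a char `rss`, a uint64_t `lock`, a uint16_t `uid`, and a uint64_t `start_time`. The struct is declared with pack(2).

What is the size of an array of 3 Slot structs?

156

0..4  gid  (4B, 2-aligned)
4..8  refcount  (4B, 2-aligned)
8..16  cpu  (8B, 2-aligned)
16..20  pid  (4B, 2-aligned)
20..32  prio  (12B, 2-aligned)
32..33  rss  (1B, 1-aligned)
33..34  -- padding (1B)
34..42  lock  (8B, 2-aligned)
42..44  uid  (2B, 2-aligned)
44..52  start_time  (8B, 2-aligned)
sizeof = 52, alignof = 2
array of 3: 3 × 52 = 156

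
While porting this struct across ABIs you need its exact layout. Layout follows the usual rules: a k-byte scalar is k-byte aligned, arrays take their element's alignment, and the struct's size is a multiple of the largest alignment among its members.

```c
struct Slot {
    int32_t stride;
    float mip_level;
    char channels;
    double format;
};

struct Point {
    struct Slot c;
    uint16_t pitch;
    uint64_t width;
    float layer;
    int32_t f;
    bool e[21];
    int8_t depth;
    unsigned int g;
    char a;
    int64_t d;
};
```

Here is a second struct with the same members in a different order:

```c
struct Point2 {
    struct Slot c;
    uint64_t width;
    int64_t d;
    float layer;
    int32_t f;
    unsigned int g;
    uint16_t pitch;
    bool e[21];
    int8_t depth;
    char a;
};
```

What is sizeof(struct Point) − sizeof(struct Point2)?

8

Slot: @0: stride [4B, align 4] → 4; @4: mip_level [4B, align 4] → 8; @8: channels [1B, align 1] → 9; +7 pad (align 8); @16: format [8B, align 8] → 24; size 24, align 8
@0: c [24B, align 8] → 24
@24: pitch [2B, align 2] → 26
+6 pad (align 8)
@32: width [8B, align 8] → 40
@40: layer [4B, align 4] → 44
@44: f [4B, align 4] → 48
@48: e [21B, align 1] → 69
@69: depth [1B, align 1] → 70
+2 pad (align 4)
@72: g [4B, align 4] → 76
@76: a [1B, align 1] → 77
+3 pad (align 8)
@80: d [8B, align 8] → 88
size 88, align 8
— Point2 —
@0: c [24B, align 8] → 24
@24: width [8B, align 8] → 32
@32: d [8B, align 8] → 40
@40: layer [4B, align 4] → 44
@44: f [4B, align 4] → 48
@48: g [4B, align 4] → 52
@52: pitch [2B, align 2] → 54
@54: e [21B, align 1] → 75
@75: depth [1B, align 1] → 76
@76: a [1B, align 1] → 77
+3 tail pad (align 8)
size 80, align 8
88 − 80 = 8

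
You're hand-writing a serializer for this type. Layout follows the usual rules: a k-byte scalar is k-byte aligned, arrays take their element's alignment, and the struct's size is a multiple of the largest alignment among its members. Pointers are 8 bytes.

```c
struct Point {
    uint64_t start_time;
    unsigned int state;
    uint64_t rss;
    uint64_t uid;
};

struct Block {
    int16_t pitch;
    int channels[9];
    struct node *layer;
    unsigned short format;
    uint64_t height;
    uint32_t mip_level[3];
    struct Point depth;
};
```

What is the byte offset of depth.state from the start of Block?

88

Point: @0: start_time [8B, align 8] → 8; @8: state [4B, align 4] → 12; +4 pad (align 8); @16: rss [8B, align 8] → 24; @24: uid [8B, align 8] → 32; size 32, align 8
@0: pitch [2B, align 2] → 2
+2 pad (align 4)
@4: channels [36B, align 4] → 40
@40: layer [8B, align 8] → 48
@48: format [2B, align 2] → 50
+6 pad (align 8)
@56: height [8B, align 8] → 64
@64: mip_level [12B, align 4] → 76
+4 pad (align 8)
@80: depth [32B, align 8] → 112
within Point: state at 8
80 + 8 = 88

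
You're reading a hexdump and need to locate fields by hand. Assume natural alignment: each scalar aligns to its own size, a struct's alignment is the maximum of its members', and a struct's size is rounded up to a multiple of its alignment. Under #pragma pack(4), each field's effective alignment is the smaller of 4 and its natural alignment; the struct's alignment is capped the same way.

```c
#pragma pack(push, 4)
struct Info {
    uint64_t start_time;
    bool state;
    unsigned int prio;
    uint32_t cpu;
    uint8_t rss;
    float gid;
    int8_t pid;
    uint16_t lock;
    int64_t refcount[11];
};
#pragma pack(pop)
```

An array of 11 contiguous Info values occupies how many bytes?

1320

0..8  start_time  (8B, 4-aligned)
8..9  state  (1B, 1-aligned)
9..12  -- padding (3B)
12..16  prio  (4B, 4-aligned)
16..20  cpu  (4B, 4-aligned)
20..21  rss  (1B, 1-aligned)
21..24  -- padding (3B)
24..28  gid  (4B, 4-aligned)
28..29  pid  (1B, 1-aligned)
29..30  -- padding (1B)
30..32  lock  (2B, 2-aligned)
32..120  refcount  (88B, 4-aligned)
sizeof = 120, alignof = 4
array of 11: 11 × 120 = 1320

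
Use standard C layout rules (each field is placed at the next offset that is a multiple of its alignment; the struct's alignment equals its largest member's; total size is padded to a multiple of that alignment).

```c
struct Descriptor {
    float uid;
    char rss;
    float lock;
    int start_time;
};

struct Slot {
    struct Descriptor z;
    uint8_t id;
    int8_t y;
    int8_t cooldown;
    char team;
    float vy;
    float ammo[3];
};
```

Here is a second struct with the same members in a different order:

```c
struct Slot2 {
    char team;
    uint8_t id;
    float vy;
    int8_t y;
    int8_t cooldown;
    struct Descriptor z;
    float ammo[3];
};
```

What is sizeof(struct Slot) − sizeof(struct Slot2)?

Descriptor: 0..4  uid  (4B, 4-aligned); 4..5  rss  (1B, 1-aligned); 5..8  -- padding (3B); 8..12  lock  (4B, 4-aligned); 12..16  start_time  (4B, 4-aligned); sizeof = 16, alignof = 4
0..16  z  (16B, 4-aligned)
16..17  id  (1B, 1-aligned)
17..18  y  (1B, 1-aligned)
18..19  cooldown  (1B, 1-aligned)
19..20  team  (1B, 1-aligned)
20..24  vy  (4B, 4-aligned)
24..36  ammo  (12B, 4-aligned)
sizeof = 36, alignof = 4
— Slot2 —
0..1  team  (1B, 1-aligned)
1..2  id  (1B, 1-aligned)
2..4  -- padding (2B)
4..8  vy  (4B, 4-aligned)
8..9  y  (1B, 1-aligned)
9..10  cooldown  (1B, 1-aligned)
10..12  -- padding (2B)
12..28  z  (16B, 4-aligned)
28..40  ammo  (12B, 4-aligned)
sizeof = 40, alignof = 4
36 − 40 = -4

-4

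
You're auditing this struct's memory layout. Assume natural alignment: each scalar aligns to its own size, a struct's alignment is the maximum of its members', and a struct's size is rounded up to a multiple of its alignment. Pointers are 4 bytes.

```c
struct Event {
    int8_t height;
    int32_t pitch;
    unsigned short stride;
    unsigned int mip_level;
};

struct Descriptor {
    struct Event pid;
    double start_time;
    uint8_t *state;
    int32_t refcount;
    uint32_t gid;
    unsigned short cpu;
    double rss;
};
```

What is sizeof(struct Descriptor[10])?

Event: height at 0 (size 1, align 1) → ends 1; pad 3 to align 4 for pitch; pitch at 4 (size 4, align 4) → ends 8; stride at 8 (size 2, align 2) → ends 10; pad 2 to align 4 for mip_level; mip_level at 12 (size 4, align 4) → ends 16; total 16 bytes, alignment 4
pid at 0 (size 16, align 4) → ends 16
start_time at 16 (size 8, align 8) → ends 24
state at 24 (size 4, align 4) → ends 28
refcount at 28 (size 4, align 4) → ends 32
gid at 32 (size 4, align 4) → ends 36
cpu at 36 (size 2, align 2) → ends 38
pad 2 to align 8 for rss
rss at 40 (size 8, align 8) → ends 48
total 48 bytes, alignment 8
array of 10: 10 × 48 = 480

480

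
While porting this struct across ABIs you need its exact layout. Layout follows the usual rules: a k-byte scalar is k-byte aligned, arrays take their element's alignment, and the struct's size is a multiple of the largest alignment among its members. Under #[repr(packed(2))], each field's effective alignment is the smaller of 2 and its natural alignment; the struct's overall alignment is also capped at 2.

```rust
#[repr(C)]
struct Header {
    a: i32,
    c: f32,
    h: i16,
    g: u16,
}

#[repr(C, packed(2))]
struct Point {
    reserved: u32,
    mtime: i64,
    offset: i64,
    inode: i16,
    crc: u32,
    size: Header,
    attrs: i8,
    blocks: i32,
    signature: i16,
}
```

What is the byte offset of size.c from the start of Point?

Header: 0..4  a  (4B, 4-aligned); 4..8  c  (4B, 4-aligned); 8..10  h  (2B, 2-aligned); 10..12  g  (2B, 2-aligned); sizeof = 12, alignof = 4
0..4  reserved  (4B, 2-aligned)
4..12  mtime  (8B, 2-aligned)
12..20  offset  (8B, 2-aligned)
20..22  inode  (2B, 2-aligned)
22..26  crc  (4B, 2-aligned)
26..38  size  (12B, 2-aligned)
within Header: c at 4
26 + 4 = 30

30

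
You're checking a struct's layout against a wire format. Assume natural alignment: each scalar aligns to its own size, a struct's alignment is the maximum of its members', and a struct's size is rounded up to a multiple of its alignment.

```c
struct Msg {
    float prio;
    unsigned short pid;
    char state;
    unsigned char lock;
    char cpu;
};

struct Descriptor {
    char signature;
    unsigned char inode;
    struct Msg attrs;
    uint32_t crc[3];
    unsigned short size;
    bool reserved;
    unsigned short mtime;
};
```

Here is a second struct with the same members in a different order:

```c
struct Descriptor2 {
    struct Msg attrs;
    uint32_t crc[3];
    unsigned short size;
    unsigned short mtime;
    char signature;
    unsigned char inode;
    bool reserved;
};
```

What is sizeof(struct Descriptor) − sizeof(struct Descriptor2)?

Msg: 0..4  prio  (4B, 4-aligned); 4..6  pid  (2B, 2-aligned); 6..7  state  (1B, 1-aligned); 7..8  lock  (1B, 1-aligned); 8..9  cpu  (1B, 1-aligned); 9..12  -- tail padding (3B); sizeof = 12, alignof = 4
0..1  signature  (1B, 1-aligned)
1..2  inode  (1B, 1-aligned)
2..4  -- padding (2B)
4..16  attrs  (12B, 4-aligned)
16..28  crc  (12B, 4-aligned)
28..30  size  (2B, 2-aligned)
30..31  reserved  (1B, 1-aligned)
31..32  -- padding (1B)
32..34  mtime  (2B, 2-aligned)
34..36  -- tail padding (2B)
sizeof = 36, alignof = 4
— Descriptor2 —
0..12  attrs  (12B, 4-aligned)
12..24  crc  (12B, 4-aligned)
24..26  size  (2B, 2-aligned)
26..28  mtime  (2B, 2-aligned)
28..29  signature  (1B, 1-aligned)
29..30  inode  (1B, 1-aligned)
30..31  reserved  (1B, 1-aligned)
31..32  -- tail padding (1B)
sizeof = 32, alignof = 4
36 − 32 = 4

4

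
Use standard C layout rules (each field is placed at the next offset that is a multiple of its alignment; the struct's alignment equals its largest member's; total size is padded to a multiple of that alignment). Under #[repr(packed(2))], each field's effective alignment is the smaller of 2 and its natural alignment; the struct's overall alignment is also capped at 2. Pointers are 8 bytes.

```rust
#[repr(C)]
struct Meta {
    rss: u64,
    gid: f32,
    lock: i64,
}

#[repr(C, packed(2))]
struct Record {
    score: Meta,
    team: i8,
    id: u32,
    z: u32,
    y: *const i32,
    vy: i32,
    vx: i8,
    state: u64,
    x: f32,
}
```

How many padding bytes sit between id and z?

0

Meta: @0: rss [8B, align 8] → 8; @8: gid [4B, align 4] → 12; +4 pad (align 8); @16: lock [8B, align 8] → 24; size 24, align 8
@0: score [24B, align 2] → 24
@24: team [1B, align 1] → 25
+1 pad (align 2)
@26: id [4B, align 2] → 30
@30: z [4B, align 2] → 34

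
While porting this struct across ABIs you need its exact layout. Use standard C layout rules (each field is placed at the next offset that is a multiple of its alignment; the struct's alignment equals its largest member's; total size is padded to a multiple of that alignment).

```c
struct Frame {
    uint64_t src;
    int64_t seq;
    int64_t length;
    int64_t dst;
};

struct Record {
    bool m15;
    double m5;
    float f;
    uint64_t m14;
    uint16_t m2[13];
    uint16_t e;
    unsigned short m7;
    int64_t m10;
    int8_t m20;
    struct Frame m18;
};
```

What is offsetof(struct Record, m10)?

64

Frame: 0..8  src  (8B, 8-aligned); 8..16  seq  (8B, 8-aligned); 16..24  length  (8B, 8-aligned); 24..32  dst  (8B, 8-aligned); sizeof = 32, alignof = 8
0..1  m15  (1B, 1-aligned)
1..8  -- padding (7B)
8..16  m5  (8B, 8-aligned)
16..20  f  (4B, 4-aligned)
20..24  -- padding (4B)
24..32  m14  (8B, 8-aligned)
32..58  m2  (26B, 2-aligned)
58..60  e  (2B, 2-aligned)
60..62  m7  (2B, 2-aligned)
62..64  -- padding (2B)
64..72  m10  (8B, 8-aligned)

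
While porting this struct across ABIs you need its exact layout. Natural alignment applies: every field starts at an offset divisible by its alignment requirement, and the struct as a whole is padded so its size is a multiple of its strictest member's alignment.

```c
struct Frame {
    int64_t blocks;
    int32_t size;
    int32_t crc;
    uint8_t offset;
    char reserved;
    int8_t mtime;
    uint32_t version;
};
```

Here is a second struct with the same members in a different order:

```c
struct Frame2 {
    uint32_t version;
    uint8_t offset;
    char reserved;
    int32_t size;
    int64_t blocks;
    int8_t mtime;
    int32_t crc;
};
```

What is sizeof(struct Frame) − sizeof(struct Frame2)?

-8

@0: blocks [8B, align 8] → 8
@8: size [4B, align 4] → 12
@12: crc [4B, align 4] → 16
@16: offset [1B, align 1] → 17
@17: reserved [1B, align 1] → 18
@18: mtime [1B, align 1] → 19
+1 pad (align 4)
@20: version [4B, align 4] → 24
size 24, align 8
— Frame2 —
@0: version [4B, align 4] → 4
@4: offset [1B, align 1] → 5
@5: reserved [1B, align 1] → 6
+2 pad (align 4)
@8: size [4B, align 4] → 12
+4 pad (align 8)
@16: blocks [8B, align 8] → 24
@24: mtime [1B, align 1] → 25
+3 pad (align 4)
@28: crc [4B, align 4] → 32
size 32, align 8
24 − 32 = -8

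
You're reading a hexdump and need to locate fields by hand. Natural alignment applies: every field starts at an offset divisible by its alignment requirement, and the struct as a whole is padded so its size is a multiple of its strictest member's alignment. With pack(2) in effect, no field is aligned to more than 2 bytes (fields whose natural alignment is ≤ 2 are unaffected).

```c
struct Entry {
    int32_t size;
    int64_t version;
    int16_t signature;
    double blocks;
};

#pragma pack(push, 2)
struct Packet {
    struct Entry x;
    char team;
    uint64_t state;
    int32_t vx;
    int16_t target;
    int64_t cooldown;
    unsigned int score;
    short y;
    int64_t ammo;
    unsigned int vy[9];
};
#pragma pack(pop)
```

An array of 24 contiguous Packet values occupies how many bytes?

Entry: size at 0 (size 4, align 4) → ends 4; pad 4 to align 8 for version; version at 8 (size 8, align 8) → ends 16; signature at 16 (size 2, align 2) → ends 18; pad 6 to align 8 for blocks; blocks at 24 (size 8, align 8) → ends 32; total 32 bytes, alignment 8
x at 0 (size 32, align 2) → ends 32
team at 32 (size 1, align 1) → ends 33
pad 1 to align 2 for state
state at 34 (size 8, align 2) → ends 42
vx at 42 (size 4, align 2) → ends 46
target at 46 (size 2, align 2) → ends 48
cooldown at 48 (size 8, align 2) → ends 56
score at 56 (size 4, align 2) → ends 60
y at 60 (size 2, align 2) → ends 62
ammo at 62 (size 8, align 2) → ends 70
vy at 70 (size 36, align 2) → ends 106
total 106 bytes, alignment 2
array of 24: 24 × 106 = 2544

2544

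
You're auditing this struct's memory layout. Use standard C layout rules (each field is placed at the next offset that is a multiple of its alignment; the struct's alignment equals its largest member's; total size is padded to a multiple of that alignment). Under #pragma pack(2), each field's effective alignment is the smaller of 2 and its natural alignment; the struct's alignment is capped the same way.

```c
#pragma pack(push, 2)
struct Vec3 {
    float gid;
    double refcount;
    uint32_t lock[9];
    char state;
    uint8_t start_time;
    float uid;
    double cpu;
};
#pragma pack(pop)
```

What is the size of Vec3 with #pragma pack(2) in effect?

@0: gid [4B, align 2] → 4
@4: refcount [8B, align 2] → 12
@12: lock [36B, align 2] → 48
@48: state [1B, align 1] → 49
@49: start_time [1B, align 1] → 50
@50: uid [4B, align 2] → 54
@54: cpu [8B, align 2] → 62
size 62, align 2

62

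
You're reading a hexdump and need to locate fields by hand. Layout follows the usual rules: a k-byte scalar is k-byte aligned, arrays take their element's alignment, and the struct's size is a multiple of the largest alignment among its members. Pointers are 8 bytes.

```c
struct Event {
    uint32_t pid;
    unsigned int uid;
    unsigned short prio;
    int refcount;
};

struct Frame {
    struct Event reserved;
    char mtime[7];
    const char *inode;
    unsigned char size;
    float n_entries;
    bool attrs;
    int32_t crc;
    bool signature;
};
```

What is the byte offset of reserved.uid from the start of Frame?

Event: pid at 0 (size 4, align 4) → ends 4; uid at 4 (size 4, align 4) → ends 8; prio at 8 (size 2, align 2) → ends 10; pad 2 to align 4 for refcount; refcount at 12 (size 4, align 4) → ends 16; total 16 bytes, alignment 4
reserved at 0 (size 16, align 4) → ends 16
within Event: uid at 4
0 + 4 = 4

4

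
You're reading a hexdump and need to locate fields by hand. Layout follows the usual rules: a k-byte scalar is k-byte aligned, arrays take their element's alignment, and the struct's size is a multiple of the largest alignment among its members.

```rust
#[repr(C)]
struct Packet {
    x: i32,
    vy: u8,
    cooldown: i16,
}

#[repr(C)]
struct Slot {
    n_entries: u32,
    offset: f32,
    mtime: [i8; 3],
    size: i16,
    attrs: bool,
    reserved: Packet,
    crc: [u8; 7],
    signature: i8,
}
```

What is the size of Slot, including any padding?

Packet: @0: x [4B, align 4] → 4; @4: vy [1B, align 1] → 5; +1 pad (align 2); @6: cooldown [2B, align 2] → 8; size 8, align 4
@0: n_entries [4B, align 4] → 4
@4: offset [4B, align 4] → 8
@8: mtime [3B, align 1] → 11
+1 pad (align 2)
@12: size [2B, align 2] → 14
@14: attrs [1B, align 1] → 15
+1 pad (align 4)
@16: reserved [8B, align 4] → 24
@24: crc [7B, align 1] → 31
@31: signature [1B, align 1] → 32
size 32, align 4

32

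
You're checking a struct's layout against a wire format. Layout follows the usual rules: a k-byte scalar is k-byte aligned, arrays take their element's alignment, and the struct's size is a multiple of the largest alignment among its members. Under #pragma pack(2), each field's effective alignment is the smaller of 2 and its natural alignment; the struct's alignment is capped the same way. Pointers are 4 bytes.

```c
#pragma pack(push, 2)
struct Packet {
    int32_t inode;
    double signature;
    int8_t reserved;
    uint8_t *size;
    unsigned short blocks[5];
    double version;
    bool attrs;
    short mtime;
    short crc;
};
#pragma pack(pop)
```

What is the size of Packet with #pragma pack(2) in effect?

0..4  inode  (4B, 2-aligned)
4..12  signature  (8B, 2-aligned)
12..13  reserved  (1B, 1-aligned)
13..14  -- padding (1B)
14..18  size  (4B, 2-aligned)
18..28  blocks  (10B, 2-aligned)
28..36  version  (8B, 2-aligned)
36..37  attrs  (1B, 1-aligned)
37..38  -- padding (1B)
38..40  mtime  (2B, 2-aligned)
40..42  crc  (2B, 2-aligned)
sizeof = 42, alignof = 2

42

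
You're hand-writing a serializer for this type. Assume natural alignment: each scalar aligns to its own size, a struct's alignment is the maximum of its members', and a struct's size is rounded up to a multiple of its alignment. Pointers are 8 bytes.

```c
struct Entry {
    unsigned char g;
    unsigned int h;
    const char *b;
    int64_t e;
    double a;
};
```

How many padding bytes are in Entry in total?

g at 0 (size 1, align 1) → ends 1
pad 3 to align 4 for h
h at 4 (size 4, align 4) → ends 8
b at 8 (size 8, align 8) → ends 16
e at 16 (size 8, align 8) → ends 24
a at 24 (size 8, align 8) → ends 32
total 32 bytes, alignment 8
data bytes 29, size 32 → padding 3

3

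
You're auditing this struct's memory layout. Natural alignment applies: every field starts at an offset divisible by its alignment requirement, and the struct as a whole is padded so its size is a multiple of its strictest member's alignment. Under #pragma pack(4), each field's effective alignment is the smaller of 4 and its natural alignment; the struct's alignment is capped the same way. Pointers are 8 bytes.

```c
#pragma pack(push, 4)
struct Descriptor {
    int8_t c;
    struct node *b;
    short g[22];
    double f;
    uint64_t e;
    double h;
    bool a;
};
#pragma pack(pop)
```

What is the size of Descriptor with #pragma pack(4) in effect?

@0: c [1B, align 1] → 1
+3 pad (align 4)
@4: b [8B, align 4] → 12
@12: g [44B, align 2] → 56
@56: f [8B, align 4] → 64
@64: e [8B, align 4] → 72
@72: h [8B, align 4] → 80
@80: a [1B, align 1] → 81
+3 tail pad (align 4)
size 84, align 4

84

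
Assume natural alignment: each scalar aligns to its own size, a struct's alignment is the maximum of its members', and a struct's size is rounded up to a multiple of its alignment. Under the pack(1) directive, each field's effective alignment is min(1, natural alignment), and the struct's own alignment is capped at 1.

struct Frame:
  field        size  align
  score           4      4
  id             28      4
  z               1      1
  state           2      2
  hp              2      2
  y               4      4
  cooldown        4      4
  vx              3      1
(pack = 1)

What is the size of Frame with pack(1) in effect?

0..4  score  (4B, 1-aligned)
4..32  id  (28B, 1-aligned)
32..33  z  (1B, 1-aligned)
33..35  state  (2B, 1-aligned)
35..37  hp  (2B, 1-aligned)
37..41  y  (4B, 1-aligned)
41..45  cooldown  (4B, 1-aligned)
45..48  vx  (3B, 1-aligned)
sizeof = 48, alignof = 1

48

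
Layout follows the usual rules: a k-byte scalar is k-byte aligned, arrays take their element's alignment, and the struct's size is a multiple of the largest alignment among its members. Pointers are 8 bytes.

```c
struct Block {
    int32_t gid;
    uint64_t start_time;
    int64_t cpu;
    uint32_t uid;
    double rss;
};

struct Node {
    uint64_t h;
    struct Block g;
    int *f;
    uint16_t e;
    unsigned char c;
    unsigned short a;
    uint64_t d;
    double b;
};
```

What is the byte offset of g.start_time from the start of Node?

16

Block: 0..4  gid  (4B, 4-aligned); 4..8  -- padding (4B); 8..16  start_time  (8B, 8-aligned); 16..24  cpu  (8B, 8-aligned); 24..28  uid  (4B, 4-aligned); 28..32  -- padding (4B); 32..40  rss  (8B, 8-aligned); sizeof = 40, alignof = 8
0..8  h  (8B, 8-aligned)
8..48  g  (40B, 8-aligned)
within Block: start_time at 8
8 + 8 = 16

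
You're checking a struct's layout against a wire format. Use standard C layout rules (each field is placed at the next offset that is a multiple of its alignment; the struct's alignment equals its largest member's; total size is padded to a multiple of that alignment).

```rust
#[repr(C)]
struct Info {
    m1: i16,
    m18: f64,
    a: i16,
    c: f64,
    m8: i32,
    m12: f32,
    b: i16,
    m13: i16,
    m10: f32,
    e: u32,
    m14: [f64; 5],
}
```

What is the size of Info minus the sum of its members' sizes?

16

@0: m1 [2B, align 2] → 2
+6 pad (align 8)
@8: m18 [8B, align 8] → 16
@16: a [2B, align 2] → 18
+6 pad (align 8)
@24: c [8B, align 8] → 32
@32: m8 [4B, align 4] → 36
@36: m12 [4B, align 4] → 40
@40: b [2B, align 2] → 42
@42: m13 [2B, align 2] → 44
@44: m10 [4B, align 4] → 48
@48: e [4B, align 4] → 52
+4 pad (align 8)
@56: m14 [40B, align 8] → 96
size 96, align 8
data bytes 80, size 96 → padding 16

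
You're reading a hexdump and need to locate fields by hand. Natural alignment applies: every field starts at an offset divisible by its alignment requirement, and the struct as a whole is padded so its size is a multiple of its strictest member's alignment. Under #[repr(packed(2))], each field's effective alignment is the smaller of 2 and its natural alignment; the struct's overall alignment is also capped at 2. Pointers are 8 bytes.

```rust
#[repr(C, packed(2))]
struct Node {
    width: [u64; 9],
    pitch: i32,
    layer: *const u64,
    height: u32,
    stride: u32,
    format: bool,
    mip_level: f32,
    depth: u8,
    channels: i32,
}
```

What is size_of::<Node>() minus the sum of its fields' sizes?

2

@0: width [72B, align 2] → 72
@72: pitch [4B, align 2] → 76
@76: layer [8B, align 2] → 84
@84: height [4B, align 2] → 88
@88: stride [4B, align 2] → 92
@92: format [1B, align 1] → 93
+1 pad (align 2)
@94: mip_level [4B, align 2] → 98
@98: depth [1B, align 1] → 99
+1 pad (align 2)
@100: channels [4B, align 2] → 104
size 104, align 2
data bytes 102, size 104 → padding 2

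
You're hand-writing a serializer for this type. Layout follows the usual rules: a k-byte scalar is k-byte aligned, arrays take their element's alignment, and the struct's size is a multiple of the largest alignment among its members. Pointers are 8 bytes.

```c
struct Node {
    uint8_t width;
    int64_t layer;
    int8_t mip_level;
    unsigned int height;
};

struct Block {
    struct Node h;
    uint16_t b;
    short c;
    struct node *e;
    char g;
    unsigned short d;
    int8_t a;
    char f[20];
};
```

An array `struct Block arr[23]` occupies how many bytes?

1656

Node: 0..1  width  (1B, 1-aligned); 1..8  -- padding (7B); 8..16  layer  (8B, 8-aligned); 16..17  mip_level  (1B, 1-aligned); 17..20  -- padding (3B); 20..24  height  (4B, 4-aligned); sizeof = 24, alignof = 8
0..24  h  (24B, 8-aligned)
24..26  b  (2B, 2-aligned)
26..28  c  (2B, 2-aligned)
28..32  -- padding (4B)
32..40  e  (8B, 8-aligned)
40..41  g  (1B, 1-aligned)
41..42  -- padding (1B)
42..44  d  (2B, 2-aligned)
44..45  a  (1B, 1-aligned)
45..65  f  (20B, 1-aligned)
65..72  -- tail padding (7B)
sizeof = 72, alignof = 8
array of 23: 23 × 72 = 1656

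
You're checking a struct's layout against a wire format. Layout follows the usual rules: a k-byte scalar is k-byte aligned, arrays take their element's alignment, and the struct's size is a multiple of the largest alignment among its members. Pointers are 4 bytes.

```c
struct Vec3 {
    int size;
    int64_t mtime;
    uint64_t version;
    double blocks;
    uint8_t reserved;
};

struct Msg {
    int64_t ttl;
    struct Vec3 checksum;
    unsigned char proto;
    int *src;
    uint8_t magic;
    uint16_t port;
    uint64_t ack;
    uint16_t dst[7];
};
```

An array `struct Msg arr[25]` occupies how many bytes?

2200

Vec3: size at 0 (size 4, align 4) → ends 4; pad 4 to align 8 for mtime; mtime at 8 (size 8, align 8) → ends 16; version at 16 (size 8, align 8) → ends 24; blocks at 24 (size 8, align 8) → ends 32; reserved at 32 (size 1, align 1) → ends 33; tail pad 7 to reach multiple of 8; total 40 bytes, alignment 8
ttl at 0 (size 8, align 8) → ends 8
checksum at 8 (size 40, align 8) → ends 48
proto at 48 (size 1, align 1) → ends 49
pad 3 to align 4 for src
src at 52 (size 4, align 4) → ends 56
magic at 56 (size 1, align 1) → ends 57
pad 1 to align 2 for port
port at 58 (size 2, align 2) → ends 60
pad 4 to align 8 for ack
ack at 64 (size 8, align 8) → ends 72
dst at 72 (size 14, align 2) → ends 86
tail pad 2 to reach multiple of 8
total 88 bytes, alignment 8
array of 25: 25 × 88 = 2200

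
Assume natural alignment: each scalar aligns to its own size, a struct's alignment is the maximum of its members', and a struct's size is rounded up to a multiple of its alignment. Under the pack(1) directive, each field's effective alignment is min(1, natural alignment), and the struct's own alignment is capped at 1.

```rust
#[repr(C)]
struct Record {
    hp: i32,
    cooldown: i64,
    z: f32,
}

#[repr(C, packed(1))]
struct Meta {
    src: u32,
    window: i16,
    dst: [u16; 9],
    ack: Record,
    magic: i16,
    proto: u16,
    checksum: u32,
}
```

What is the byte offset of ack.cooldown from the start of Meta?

Record: hp at 0 (size 4, align 4) → ends 4; pad 4 to align 8 for cooldown; cooldown at 8 (size 8, align 8) → ends 16; z at 16 (size 4, align 4) → ends 20; tail pad 4 to reach multiple of 8; total 24 bytes, alignment 8
src at 0 (size 4, align 1) → ends 4
window at 4 (size 2, align 1) → ends 6
dst at 6 (size 18, align 1) → ends 24
ack at 24 (size 24, align 1) → ends 48
within Record: cooldown at 8
24 + 8 = 32

32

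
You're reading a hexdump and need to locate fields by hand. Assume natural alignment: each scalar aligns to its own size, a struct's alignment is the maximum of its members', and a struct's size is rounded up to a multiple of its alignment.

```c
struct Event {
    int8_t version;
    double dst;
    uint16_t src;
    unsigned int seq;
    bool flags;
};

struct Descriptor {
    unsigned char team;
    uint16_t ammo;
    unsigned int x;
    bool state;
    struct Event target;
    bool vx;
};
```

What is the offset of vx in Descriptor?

Event: 0..1  version  (1B, 1-aligned); 1..8  -- padding (7B); 8..16  dst  (8B, 8-aligned); 16..18  src  (2B, 2-aligned); 18..20  -- padding (2B); 20..24  seq  (4B, 4-aligned); 24..25  flags  (1B, 1-aligned); 25..32  -- tail padding (7B); sizeof = 32, alignof = 8
0..1  team  (1B, 1-aligned)
1..2  -- padding (1B)
2..4  ammo  (2B, 2-aligned)
4..8  x  (4B, 4-aligned)
8..9  state  (1B, 1-aligned)
9..16  -- padding (7B)
16..48  target  (32B, 8-aligned)
48..49  vx  (1B, 1-aligned)

48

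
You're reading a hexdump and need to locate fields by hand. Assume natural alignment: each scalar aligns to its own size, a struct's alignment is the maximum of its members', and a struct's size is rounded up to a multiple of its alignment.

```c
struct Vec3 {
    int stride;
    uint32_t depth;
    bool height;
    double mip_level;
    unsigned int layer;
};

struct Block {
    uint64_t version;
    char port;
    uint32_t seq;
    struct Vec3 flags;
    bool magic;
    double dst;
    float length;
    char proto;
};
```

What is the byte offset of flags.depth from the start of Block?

20

Vec3: 0..4  stride  (4B, 4-aligned); 4..8  depth  (4B, 4-aligned); 8..9  height  (1B, 1-aligned); 9..16  -- padding (7B); 16..24  mip_level  (8B, 8-aligned); 24..28  layer  (4B, 4-aligned); 28..32  -- tail padding (4B); sizeof = 32, alignof = 8
0..8  version  (8B, 8-aligned)
8..9  port  (1B, 1-aligned)
9..12  -- padding (3B)
12..16  seq  (4B, 4-aligned)
16..48  flags  (32B, 8-aligned)
within Vec3: depth at 4
16 + 4 = 20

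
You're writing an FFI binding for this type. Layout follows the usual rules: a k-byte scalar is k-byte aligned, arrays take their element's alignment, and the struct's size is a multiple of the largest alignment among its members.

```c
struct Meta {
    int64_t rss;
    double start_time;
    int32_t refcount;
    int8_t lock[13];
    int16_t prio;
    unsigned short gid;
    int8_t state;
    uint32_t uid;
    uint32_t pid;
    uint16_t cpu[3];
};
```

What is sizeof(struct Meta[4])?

0..8  rss  (8B, 8-aligned)
8..16  start_time  (8B, 8-aligned)
16..20  refcount  (4B, 4-aligned)
20..33  lock  (13B, 1-aligned)
33..34  -- padding (1B)
34..36  prio  (2B, 2-aligned)
36..38  gid  (2B, 2-aligned)
38..39  state  (1B, 1-aligned)
39..40  -- padding (1B)
40..44  uid  (4B, 4-aligned)
44..48  pid  (4B, 4-aligned)
48..54  cpu  (6B, 2-aligned)
54..56  -- tail padding (2B)
sizeof = 56, alignof = 8
array of 4: 4 × 56 = 224

224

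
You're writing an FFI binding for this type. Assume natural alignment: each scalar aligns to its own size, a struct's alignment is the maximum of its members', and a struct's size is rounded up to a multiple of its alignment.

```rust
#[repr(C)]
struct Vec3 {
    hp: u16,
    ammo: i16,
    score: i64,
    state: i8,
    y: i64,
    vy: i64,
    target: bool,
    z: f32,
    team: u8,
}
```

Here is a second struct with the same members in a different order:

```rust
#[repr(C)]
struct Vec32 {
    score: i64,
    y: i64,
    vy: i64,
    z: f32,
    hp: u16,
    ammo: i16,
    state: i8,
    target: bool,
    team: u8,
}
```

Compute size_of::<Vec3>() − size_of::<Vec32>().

16

0..2  hp  (2B, 2-aligned)
2..4  ammo  (2B, 2-aligned)
4..8  -- padding (4B)
8..16  score  (8B, 8-aligned)
16..17  state  (1B, 1-aligned)
17..24  -- padding (7B)
24..32  y  (8B, 8-aligned)
32..40  vy  (8B, 8-aligned)
40..41  target  (1B, 1-aligned)
41..44  -- padding (3B)
44..48  z  (4B, 4-aligned)
48..49  team  (1B, 1-aligned)
49..56  -- tail padding (7B)
sizeof = 56, alignof = 8
— Vec32 —
0..8  score  (8B, 8-aligned)
8..16  y  (8B, 8-aligned)
16..24  vy  (8B, 8-aligned)
24..28  z  (4B, 4-aligned)
28..30  hp  (2B, 2-aligned)
30..32  ammo  (2B, 2-aligned)
32..33  state  (1B, 1-aligned)
33..34  target  (1B, 1-aligned)
34..35  team  (1B, 1-aligned)
35..40  -- tail padding (5B)
sizeof = 40, alignof = 8
56 − 40 = 16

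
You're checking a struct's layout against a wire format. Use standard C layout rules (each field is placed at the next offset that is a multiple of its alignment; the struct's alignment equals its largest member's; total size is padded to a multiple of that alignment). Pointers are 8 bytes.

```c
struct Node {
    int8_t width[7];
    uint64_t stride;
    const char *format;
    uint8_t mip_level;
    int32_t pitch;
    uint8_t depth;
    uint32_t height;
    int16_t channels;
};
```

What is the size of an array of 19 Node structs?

912

0..7  width  (7B, 1-aligned)
7..8  -- padding (1B)
8..16  stride  (8B, 8-aligned)
16..24  format  (8B, 8-aligned)
24..25  mip_level  (1B, 1-aligned)
25..28  -- padding (3B)
28..32  pitch  (4B, 4-aligned)
32..33  depth  (1B, 1-aligned)
33..36  -- padding (3B)
36..40  height  (4B, 4-aligned)
40..42  channels  (2B, 2-aligned)
42..48  -- tail padding (6B)
sizeof = 48, alignof = 8
array of 19: 19 × 48 = 912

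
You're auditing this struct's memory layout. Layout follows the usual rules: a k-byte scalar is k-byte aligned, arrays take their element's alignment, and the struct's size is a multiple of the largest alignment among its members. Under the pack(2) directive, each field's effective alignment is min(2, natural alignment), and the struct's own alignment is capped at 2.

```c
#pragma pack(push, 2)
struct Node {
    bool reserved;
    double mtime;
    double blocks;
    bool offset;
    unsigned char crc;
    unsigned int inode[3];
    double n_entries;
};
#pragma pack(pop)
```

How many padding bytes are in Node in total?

1

0..1  reserved  (1B, 1-aligned)
1..2  -- padding (1B)
2..10  mtime  (8B, 2-aligned)
10..18  blocks  (8B, 2-aligned)
18..19  offset  (1B, 1-aligned)
19..20  crc  (1B, 1-aligned)
20..32  inode  (12B, 2-aligned)
32..40  n_entries  (8B, 2-aligned)
sizeof = 40, alignof = 2
data bytes 39, size 40 → padding 1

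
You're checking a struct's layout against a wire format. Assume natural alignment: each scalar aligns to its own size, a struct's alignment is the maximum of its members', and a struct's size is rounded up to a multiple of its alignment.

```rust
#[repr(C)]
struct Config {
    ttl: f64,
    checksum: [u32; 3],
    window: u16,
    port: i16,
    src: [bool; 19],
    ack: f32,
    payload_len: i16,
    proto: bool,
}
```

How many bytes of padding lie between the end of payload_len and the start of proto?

0

ttl at 0 (size 8, align 8) → ends 8
checksum at 8 (size 12, align 4) → ends 20
window at 20 (size 2, align 2) → ends 22
port at 22 (size 2, align 2) → ends 24
src at 24 (size 19, align 1) → ends 43
pad 1 to align 4 for ack
ack at 44 (size 4, align 4) → ends 48
payload_len at 48 (size 2, align 2) → ends 50
proto at 50 (size 1, align 1) → ends 51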